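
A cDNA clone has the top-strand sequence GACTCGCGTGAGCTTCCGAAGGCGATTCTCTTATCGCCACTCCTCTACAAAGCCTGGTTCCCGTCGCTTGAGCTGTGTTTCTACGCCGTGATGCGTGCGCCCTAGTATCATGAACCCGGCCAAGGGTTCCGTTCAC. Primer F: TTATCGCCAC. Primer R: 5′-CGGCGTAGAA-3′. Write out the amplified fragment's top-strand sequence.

Forward primer TTATCGCCAC is found on the top strand at positions 31–40.
Taking the reverse complement of CGGCGTAGAA gives TTCTACGCCG, found at positions 79–88 on the template; the primer anneals here to the top strand with its 3' end pointing upstream.
The product is the template from position 31 through 88 (58 bp).

5'-TTATCGCCACTCCTCTACAAAGCCTGGTTCCCGTCGCTTGAGCTGTGTTTCTACGCCG-3'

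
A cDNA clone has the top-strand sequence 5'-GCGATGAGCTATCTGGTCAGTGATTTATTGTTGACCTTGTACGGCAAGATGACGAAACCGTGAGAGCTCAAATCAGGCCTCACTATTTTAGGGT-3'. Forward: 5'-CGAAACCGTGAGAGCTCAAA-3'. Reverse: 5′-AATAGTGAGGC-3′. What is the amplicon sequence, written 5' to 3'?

Scanning the template, CGAAACCGTGAGAGCTCAAA occurs at positions 53–72; this primer anneals to the bottom strand there with its 3' end pointing downstream.
Reverse complement of the reverse primer: GCCTCACTATT. This occurs on the top strand at positions 77–87.
The product is the template from position 53 through 87 (35 bp).

5'-CGAAACCGTGAGAGCTCAAATCAGGCCTCACTATT-3'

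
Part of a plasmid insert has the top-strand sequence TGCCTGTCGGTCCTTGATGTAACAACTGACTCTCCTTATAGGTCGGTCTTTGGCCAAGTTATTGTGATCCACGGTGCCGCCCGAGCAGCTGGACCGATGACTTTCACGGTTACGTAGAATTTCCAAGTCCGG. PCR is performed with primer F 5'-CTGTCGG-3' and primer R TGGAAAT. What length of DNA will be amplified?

Scanning the template, CTGTCGG occurs at positions 4–10; this primer anneals to the bottom strand there with its 3' end pointing downstream.
The reverse primer's reverse complement is ATTTCCA, which matches the template at positions 119–125.
Product length = (reverse-primer end) − (forward-primer start) + 1 = 125 − 4 + 1 = 122 bp.

122 bp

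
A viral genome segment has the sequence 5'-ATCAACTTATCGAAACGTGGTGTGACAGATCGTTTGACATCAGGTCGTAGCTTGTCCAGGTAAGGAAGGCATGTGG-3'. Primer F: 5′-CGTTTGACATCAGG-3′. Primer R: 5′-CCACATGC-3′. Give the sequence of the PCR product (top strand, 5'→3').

5'-CGTTTGACATCAGGTCGTAGCTTGTCCAGGTAAGGAAGGCATGTGG-3'

Forward primer CGTTTGACATCAGG is found on the top strand at positions 31–44.
Reverse complement of the reverse primer: GCATGTGG. This occurs on the top strand at positions 69–76.
The product is the template from position 31 through 76 (46 bp).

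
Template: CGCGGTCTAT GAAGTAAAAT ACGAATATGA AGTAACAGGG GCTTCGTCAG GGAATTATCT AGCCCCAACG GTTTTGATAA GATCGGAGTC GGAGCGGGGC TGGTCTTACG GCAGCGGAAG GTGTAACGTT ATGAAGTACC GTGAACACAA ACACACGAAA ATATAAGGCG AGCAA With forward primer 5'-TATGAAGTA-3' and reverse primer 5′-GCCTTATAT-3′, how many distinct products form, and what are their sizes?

Three products: 162 bp, 144 bp, 40 bp

The forward primer TATGAAGTA matches the top strand at positions 8–16, 26–34, 130–138.
The reverse primer's reverse complement is ATATAAGGC, matching at positions 161–169.
Each forward site pairs with the reverse site to give a product ending at position 169: sizes 162, 144, 40 bp.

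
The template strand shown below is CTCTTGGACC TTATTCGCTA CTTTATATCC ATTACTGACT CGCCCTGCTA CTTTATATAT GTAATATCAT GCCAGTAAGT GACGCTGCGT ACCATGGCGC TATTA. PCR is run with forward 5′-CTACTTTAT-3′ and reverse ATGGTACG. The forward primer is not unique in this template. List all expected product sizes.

The forward primer CTACTTTAT matches the top strand at positions 18–26, 48–56.
The reverse primer's reverse complement is CGTACCAT, matching at positions 88–95.
Each forward site pairs with the reverse site to give a product ending at position 95: sizes 78, 48 bp.

78 bp, 48 bp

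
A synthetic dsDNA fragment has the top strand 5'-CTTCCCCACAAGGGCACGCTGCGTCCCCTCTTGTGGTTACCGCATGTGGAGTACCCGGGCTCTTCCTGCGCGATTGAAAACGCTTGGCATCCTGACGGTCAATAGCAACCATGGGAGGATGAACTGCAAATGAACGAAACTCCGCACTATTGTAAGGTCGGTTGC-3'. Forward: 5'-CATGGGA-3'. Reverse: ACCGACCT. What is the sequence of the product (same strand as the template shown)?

5'-CATGGGAGGATGAACTGCAAATGAACGAAACTCCGCACTATTGTAAGGTCGGT-3'

Scanning the template, CATGGGA occurs at positions 110–116; this primer anneals to the bottom strand there with its 3' end pointing downstream.
Reverse complement of the reverse primer: AGGTCGGT. This occurs on the top strand at positions 155–162.
The product is the template from position 110 through 162 (53 bp).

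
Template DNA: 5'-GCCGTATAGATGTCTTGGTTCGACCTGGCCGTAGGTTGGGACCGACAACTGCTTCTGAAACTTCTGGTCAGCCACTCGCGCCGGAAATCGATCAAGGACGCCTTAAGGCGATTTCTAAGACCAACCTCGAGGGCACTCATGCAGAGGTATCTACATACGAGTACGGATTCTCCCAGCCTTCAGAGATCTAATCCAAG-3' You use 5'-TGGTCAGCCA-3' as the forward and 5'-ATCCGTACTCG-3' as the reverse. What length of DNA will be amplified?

104 bp

The forward primer matches the template at positions 65–74.
The reverse primer's reverse complement is CGAGTACGGAT, which matches the template at positions 158–168.
The product runs from position 65 to position 168, so its length is 168 − 65 + 1 = 104 bp.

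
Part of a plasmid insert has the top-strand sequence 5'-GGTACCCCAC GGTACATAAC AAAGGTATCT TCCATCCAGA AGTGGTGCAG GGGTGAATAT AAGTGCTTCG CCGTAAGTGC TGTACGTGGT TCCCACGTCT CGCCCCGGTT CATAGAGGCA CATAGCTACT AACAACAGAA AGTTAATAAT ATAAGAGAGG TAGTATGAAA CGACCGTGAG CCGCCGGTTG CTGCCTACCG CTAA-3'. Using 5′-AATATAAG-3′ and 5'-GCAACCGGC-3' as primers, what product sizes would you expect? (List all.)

The forward primer AATATAAG matches the top strand at positions 56–63, 148–155.
The reverse primer's reverse complement is GCCGGTTGC, matching at positions 183–191.
Each forward site pairs with the reverse site to give a product ending at position 191: sizes 136, 44 bp.

136 bp, 44 bp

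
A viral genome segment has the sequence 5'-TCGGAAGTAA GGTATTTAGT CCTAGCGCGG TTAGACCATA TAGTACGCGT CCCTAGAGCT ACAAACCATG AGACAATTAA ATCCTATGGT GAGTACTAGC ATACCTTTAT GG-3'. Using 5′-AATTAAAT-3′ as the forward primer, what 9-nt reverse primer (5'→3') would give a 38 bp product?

5'-CCATAAAGG-3'

The forward primer binds at positions 75–82, so a 38 bp product ends at position 75 + 38 − 1 = 112.
The reverse primer anneals to the top strand over positions 104–112, i.e. to CCTTTATGG.
Its sequence written 5'→3' is the reverse complement: CCATAAAGG.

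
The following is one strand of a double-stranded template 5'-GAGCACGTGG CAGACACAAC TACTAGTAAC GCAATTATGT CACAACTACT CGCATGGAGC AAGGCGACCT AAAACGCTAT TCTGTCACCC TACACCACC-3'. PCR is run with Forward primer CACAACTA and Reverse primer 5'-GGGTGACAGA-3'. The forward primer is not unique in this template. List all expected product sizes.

76 bp, 50 bp

The forward primer CACAACTA matches the top strand at positions 15–22, 41–48.
The reverse primer's reverse complement is TCTGTCACCC, matching at positions 81–90.
Each forward site pairs with the reverse site to give a product ending at position 90: sizes 76, 50 bp.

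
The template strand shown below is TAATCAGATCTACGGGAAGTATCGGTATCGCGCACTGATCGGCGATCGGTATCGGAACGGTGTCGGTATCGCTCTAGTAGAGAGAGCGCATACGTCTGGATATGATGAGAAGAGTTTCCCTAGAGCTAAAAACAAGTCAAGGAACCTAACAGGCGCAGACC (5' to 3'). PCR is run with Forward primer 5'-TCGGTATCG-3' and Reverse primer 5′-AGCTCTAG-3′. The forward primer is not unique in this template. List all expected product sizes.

The forward primer TCGGTATCG matches the top strand at positions 22–30, 46–54, 63–71.
The reverse primer's reverse complement is CTAGAGCT, matching at positions 120–127.
Each forward site pairs with the reverse site to give a product ending at position 127: sizes 106, 82, 65 bp.

106 bp, 82 bp, 65 bp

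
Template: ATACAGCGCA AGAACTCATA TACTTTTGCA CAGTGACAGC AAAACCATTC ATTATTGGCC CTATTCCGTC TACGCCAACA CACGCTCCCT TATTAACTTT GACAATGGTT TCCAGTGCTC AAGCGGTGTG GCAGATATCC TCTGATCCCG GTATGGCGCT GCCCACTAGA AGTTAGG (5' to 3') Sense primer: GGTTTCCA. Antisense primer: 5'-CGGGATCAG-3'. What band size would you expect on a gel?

Scanning the template, GGTTTCCA occurs at positions 107–114; this primer anneals to the bottom strand there with its 3' end pointing downstream.
Reverse complement of the reverse primer: CTGATCCCG. This occurs on the top strand at positions 142–150.
The product runs from position 107 to position 150, so its length is 150 − 107 + 1 = 44 bp.

44 bp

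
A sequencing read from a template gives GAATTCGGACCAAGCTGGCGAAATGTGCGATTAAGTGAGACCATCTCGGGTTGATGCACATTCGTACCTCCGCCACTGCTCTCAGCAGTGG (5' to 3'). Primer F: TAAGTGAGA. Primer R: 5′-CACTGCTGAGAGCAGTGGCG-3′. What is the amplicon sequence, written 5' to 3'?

5'-TAAGTGAGACCATCTCGGGTTGATGCACATTCGTACCTCCGCCACTGCTCTCAGCAGTG-3'

The forward primer matches the template at positions 32–40.
Taking the reverse complement of CACTGCTGAGAGCAGTGGCG gives CGCCACTGCTCTCAGCAGTG, found at positions 71–90 on the template; the primer anneals here to the top strand with its 3' end pointing upstream.
The product is the template from position 32 through 90 (59 bp).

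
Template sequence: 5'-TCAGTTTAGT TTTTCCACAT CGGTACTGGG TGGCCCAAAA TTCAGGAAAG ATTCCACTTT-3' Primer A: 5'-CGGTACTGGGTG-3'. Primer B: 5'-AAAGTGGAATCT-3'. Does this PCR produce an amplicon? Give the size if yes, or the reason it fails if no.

Yes — a 40 bp product.

Primer A (CGGTACTGGGTG) matches the top strand at positions 21–32; it acts as a forward primer.
Primer B's reverse complement is AGATTCCACTTT, matching the top strand at positions 49–60; it acts as a reverse primer.
The 3' ends face each other across positions 21–60, giving a 40 bp product.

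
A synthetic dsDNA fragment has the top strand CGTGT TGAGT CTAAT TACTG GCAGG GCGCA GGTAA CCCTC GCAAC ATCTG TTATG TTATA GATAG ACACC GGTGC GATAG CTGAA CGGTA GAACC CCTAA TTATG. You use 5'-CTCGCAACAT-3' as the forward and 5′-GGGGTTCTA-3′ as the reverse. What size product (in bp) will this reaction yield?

The forward primer matches the template at positions 38–47.
Reverse complement of the reverse primer: TAGAACCCC. This occurs on the top strand at positions 89–97.
Amplicon spans positions 38–97: 60 bp.

60 bp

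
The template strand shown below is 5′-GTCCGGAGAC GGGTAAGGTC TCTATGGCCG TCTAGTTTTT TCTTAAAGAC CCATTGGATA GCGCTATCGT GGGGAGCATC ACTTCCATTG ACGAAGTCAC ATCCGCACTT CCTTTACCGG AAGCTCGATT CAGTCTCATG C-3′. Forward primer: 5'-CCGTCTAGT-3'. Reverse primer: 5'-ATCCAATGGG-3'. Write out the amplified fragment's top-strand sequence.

5'-CCGTCTAGTTTTTTCTTAAAGACCCATTGGAT-3'

Forward primer CCGTCTAGT is found on the top strand at positions 28–36.
The reverse primer's reverse complement is CCCATTGGAT, which matches the template at positions 50–59.
The product is the template from position 28 through 59 (32 bp).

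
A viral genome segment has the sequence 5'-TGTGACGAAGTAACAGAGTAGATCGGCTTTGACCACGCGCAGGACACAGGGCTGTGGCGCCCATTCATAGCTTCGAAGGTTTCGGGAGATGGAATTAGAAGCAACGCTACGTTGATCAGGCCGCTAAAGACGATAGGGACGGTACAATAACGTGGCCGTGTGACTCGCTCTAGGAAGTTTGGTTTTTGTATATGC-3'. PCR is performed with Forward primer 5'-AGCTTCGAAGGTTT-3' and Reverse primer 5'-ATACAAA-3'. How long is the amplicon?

123 bp

The forward primer matches the template at positions 69–82.
Taking the reverse complement of ATACAAA gives TTTGTAT, found at positions 185–191 on the template; the primer anneals here to the top strand with its 3' end pointing upstream.
Amplicon spans positions 69–191: 123 bp.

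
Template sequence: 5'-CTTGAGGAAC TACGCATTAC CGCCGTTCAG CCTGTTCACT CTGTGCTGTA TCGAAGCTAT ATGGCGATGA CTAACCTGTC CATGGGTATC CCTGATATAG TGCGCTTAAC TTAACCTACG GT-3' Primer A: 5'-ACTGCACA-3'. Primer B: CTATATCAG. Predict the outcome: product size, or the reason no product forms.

No product — primer A has no binding site in the template.

Primer A (ACTGCACA) does not match the top strand, and its reverse complement TGTGCAGT does not match either.
With no annealing site for primer A, no amplification occurs.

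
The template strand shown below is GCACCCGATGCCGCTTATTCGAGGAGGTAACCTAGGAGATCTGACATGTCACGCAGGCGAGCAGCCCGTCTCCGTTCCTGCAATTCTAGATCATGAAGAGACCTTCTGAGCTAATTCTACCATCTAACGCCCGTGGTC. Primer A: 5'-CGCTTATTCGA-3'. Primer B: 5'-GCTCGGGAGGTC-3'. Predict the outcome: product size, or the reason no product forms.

Primer B (GCTCGGGAGGTC) does not match the top strand, and its reverse complement GACCTCCCGAGC does not match either.
With no annealing site for primer B, no amplification occurs.

No product — primer B has no binding site in the template.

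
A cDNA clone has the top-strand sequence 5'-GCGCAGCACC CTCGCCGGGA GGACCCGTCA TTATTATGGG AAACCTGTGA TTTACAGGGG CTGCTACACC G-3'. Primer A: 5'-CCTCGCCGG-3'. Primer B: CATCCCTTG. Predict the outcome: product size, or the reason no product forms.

No product — primer B has no binding site in the template.

Primer B (CATCCCTTG) does not match the top strand, and its reverse complement CAAGGGATG does not match either.
With no annealing site for primer B, no amplification occurs.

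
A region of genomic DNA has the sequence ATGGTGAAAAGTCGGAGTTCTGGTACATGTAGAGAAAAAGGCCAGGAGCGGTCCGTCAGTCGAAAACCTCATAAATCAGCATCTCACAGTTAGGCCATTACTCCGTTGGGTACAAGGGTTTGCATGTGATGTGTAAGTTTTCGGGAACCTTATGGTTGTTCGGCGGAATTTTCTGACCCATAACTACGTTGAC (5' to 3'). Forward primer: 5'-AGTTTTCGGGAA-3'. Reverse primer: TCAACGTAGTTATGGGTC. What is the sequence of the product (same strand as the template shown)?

5'-AGTTTTCGGGAACCTTATGGTTGTTCGGCGGAATTTTCTGACCCATAACTACGTTGA-3'

Scanning the template, AGTTTTCGGGAA occurs at positions 136–147; this primer anneals to the bottom strand there with its 3' end pointing downstream.
The reverse primer's reverse complement is GACCCATAACTACGTTGA, which matches the template at positions 175–192.
The product is the template from position 136 through 192 (57 bp).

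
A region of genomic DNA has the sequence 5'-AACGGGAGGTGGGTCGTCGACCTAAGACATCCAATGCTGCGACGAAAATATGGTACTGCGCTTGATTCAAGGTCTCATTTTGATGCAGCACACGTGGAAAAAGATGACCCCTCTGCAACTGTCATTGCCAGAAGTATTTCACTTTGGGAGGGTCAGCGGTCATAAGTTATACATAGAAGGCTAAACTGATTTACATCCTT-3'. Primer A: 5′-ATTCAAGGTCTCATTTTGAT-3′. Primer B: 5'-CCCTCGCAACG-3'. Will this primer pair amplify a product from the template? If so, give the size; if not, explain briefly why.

Primer B (CCCTCGCAACG) does not match the top strand, and its reverse complement CGTTGCGAGGG does not match either.
With no annealing site for primer B, no amplification occurs.

No product — primer B has no binding site in the template.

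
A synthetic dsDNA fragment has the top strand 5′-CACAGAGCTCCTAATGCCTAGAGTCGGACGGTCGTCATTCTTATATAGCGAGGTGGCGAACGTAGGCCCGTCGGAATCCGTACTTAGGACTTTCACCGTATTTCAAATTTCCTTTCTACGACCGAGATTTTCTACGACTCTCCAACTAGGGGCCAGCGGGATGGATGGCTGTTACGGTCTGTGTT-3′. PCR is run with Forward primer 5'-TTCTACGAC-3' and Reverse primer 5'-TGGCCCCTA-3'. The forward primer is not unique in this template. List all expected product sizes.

42 bp, 26 bp

The forward primer TTCTACGAC matches the top strand at positions 114–122, 130–138.
The reverse primer's reverse complement is TAGGGGCCA, matching at positions 147–155.
Each forward site pairs with the reverse site to give a product ending at position 155: sizes 42, 26 bp.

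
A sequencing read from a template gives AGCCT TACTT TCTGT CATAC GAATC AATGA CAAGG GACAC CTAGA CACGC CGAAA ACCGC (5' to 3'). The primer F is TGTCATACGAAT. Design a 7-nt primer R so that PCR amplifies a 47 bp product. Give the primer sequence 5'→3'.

5'-CGGTTTT-3'

The forward primer binds at positions 13–24, so a 47 bp product ends at position 13 + 47 − 1 = 59.
The reverse primer anneals to the top strand over positions 53–59, i.e. to AAAACCG.
Its sequence written 5'→3' is the reverse complement: CGGTTTT.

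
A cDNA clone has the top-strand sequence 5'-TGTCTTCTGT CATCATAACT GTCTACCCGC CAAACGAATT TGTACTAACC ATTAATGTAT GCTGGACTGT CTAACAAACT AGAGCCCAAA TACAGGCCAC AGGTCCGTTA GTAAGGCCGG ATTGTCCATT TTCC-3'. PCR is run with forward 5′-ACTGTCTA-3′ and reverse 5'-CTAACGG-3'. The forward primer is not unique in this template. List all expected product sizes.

94 bp, 46 bp

The forward primer ACTGTCTA matches the top strand at positions 18–25, 66–73.
The reverse primer's reverse complement is CCGTTAG, matching at positions 105–111.
Each forward site pairs with the reverse site to give a product ending at position 111: sizes 94, 46 bp.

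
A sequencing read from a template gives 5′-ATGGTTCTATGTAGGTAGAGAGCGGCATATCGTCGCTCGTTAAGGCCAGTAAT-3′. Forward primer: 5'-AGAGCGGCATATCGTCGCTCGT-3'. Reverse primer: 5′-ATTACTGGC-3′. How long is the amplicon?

Scanning the template, AGAGCGGCATATCGTCGCTCGT occurs at positions 19–40; this primer anneals to the bottom strand there with its 3' end pointing downstream.
The reverse primer's reverse complement is GCCAGTAAT, which matches the template at positions 45–53.
Product length = (reverse-primer end) − (forward-primer start) + 1 = 53 − 19 + 1 = 35 bp.

35 bp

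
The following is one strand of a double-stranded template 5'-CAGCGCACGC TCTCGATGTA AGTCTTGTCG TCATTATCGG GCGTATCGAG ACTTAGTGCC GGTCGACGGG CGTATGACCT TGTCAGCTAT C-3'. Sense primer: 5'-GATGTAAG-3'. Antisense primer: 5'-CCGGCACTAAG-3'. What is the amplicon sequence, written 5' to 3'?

Forward primer GATGTAAG is found on the top strand at positions 15–22.
Reverse complement of the reverse primer: CTTAGTGCCGG. This occurs on the top strand at positions 52–62.
The product is the template from position 15 through 62 (48 bp).

5'-GATGTAAGTCTTGTCGTCATTATCGGGCGTATCGAGACTTAGTGCCGG-3'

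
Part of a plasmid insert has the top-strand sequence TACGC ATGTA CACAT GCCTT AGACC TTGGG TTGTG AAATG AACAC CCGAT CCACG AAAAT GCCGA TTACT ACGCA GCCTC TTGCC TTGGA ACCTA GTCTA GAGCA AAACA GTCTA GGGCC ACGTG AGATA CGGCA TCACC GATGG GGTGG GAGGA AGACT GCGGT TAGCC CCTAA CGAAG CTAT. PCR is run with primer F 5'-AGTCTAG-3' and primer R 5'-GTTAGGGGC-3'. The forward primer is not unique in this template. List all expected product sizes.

The forward primer AGTCTAG matches the top strand at positions 95–101, 110–116.
The reverse primer's reverse complement is GCCCCTAAC, matching at positions 168–176.
Each forward site pairs with the reverse site to give a product ending at position 176: sizes 82, 67 bp.

82 bp, 67 bp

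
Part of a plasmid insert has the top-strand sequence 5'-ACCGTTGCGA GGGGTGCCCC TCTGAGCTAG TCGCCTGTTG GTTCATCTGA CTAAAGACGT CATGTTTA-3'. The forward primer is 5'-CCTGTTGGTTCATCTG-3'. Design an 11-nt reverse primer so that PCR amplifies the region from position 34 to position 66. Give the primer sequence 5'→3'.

5'-AACATGACGTC-3'

The product's 3' end on the top strand is position 66.
The reverse primer anneals to the top strand over positions 56–66, i.e. to GACGTCATGTT.
Its sequence written 5'→3' is the reverse complement: AACATGACGTC.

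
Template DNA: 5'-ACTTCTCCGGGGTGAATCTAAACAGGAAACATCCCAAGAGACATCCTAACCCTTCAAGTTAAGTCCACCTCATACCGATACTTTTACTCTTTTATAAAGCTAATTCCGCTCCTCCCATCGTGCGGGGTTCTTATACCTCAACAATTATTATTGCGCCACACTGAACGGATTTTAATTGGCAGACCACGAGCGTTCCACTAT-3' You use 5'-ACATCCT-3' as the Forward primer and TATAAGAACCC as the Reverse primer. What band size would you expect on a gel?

95 bp

Forward primer ACATCCT is found on the top strand at positions 41–47.
Reverse complement of the reverse primer: GGGTTCTTATA. This occurs on the top strand at positions 125–135.
Product length = (reverse-primer end) − (forward-primer start) + 1 = 135 − 41 + 1 = 95 bp.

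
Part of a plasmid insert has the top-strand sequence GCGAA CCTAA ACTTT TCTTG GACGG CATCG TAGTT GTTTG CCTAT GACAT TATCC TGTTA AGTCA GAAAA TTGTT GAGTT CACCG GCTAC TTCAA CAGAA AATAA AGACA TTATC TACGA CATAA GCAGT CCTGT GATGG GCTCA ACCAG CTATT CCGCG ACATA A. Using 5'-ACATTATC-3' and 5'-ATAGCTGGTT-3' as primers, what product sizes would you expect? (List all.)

108 bp, 47 bp

The forward primer ACATTATC matches the top strand at positions 47–54, 108–115.
The reverse primer's reverse complement is AACCAGCTAT, matching at positions 145–154.
Each forward site pairs with the reverse site to give a product ending at position 154: sizes 108, 47 bp.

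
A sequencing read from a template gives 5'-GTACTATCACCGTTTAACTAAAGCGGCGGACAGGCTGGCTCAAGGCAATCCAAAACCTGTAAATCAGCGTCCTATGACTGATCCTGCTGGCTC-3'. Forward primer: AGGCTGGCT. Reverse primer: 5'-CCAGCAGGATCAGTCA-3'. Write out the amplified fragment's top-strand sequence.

5'-AGGCTGGCTCAAGGCAATCCAAAACCTGTAAATCAGCGTCCTATGACTGATCCTGCTGG-3'

The forward primer matches the template at positions 32–40.
Reverse complement of the reverse primer: TGACTGATCCTGCTGG. This occurs on the top strand at positions 75–90.
The product is the template from position 32 through 90 (59 bp).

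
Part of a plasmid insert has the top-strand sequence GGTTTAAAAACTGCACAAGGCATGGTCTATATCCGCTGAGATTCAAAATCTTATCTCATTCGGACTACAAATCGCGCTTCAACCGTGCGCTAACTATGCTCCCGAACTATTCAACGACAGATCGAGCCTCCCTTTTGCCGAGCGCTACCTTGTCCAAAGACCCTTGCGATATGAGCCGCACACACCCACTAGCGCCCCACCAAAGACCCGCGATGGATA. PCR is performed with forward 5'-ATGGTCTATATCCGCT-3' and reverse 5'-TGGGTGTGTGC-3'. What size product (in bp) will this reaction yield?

167 bp

Scanning the template, ATGGTCTATATCCGCT occurs at positions 22–37; this primer anneals to the bottom strand there with its 3' end pointing downstream.
The reverse primer's reverse complement is GCACACACCCA, which matches the template at positions 178–188.
Amplicon spans positions 22–188: 167 bp.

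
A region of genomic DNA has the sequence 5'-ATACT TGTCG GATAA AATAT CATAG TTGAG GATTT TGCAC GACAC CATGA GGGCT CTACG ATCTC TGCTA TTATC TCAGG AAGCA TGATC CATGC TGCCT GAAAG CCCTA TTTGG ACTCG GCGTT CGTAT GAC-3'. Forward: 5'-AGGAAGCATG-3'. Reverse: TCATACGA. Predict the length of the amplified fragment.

Scanning the template, AGGAAGCATG occurs at positions 78–87; this primer anneals to the bottom strand there with its 3' end pointing downstream.
Reverse complement of the reverse primer: TCGTATGA. This occurs on the top strand at positions 125–132.
Product length = (reverse-primer end) − (forward-primer start) + 1 = 132 − 78 + 1 = 55 bp.

55 bp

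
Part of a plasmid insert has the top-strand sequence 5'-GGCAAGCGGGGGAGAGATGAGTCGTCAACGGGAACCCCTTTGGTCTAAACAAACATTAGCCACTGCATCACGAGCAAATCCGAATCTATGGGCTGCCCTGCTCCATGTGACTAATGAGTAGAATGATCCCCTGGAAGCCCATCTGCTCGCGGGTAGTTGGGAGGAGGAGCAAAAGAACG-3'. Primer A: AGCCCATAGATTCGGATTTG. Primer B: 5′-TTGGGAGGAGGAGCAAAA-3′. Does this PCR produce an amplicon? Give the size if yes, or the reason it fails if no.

No product — the primers' 3' ends point away from each other.

Primer A (AGCCCATAGATTCGGATTTG) has reverse complement CAAATCCGAATCTATGGGCT, which matches the top strand at positions 75–94; primer A anneals to the top strand there with its 3' end pointing upstream toward position 75.
Primer B (TTGGGAGGAGGAGCAAAA) matches the top strand directly at positions 157–174; it anneals to the bottom strand with its 3' end pointing downstream toward position 174.
The 3' ends diverge (primer A extends toward position 1, primer B toward position 179), so the primers never converge on a shared product.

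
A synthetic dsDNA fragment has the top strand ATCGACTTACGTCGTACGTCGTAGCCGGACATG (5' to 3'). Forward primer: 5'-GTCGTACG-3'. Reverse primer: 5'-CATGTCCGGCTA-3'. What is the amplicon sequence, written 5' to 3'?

5'-GTCGTACGTCGTAGCCGGACATG-3'

Scanning the template, GTCGTACG occurs at positions 11–18; this primer anneals to the bottom strand there with its 3' end pointing downstream.
The reverse primer's reverse complement is TAGCCGGACATG, which matches the template at positions 22–33.
The product is the template from position 11 through 33 (23 bp).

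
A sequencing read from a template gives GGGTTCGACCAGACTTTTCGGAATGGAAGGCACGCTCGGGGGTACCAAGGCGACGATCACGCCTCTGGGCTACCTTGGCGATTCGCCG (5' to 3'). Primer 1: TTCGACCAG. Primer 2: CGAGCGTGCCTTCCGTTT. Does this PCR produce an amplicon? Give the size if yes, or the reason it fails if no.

No product — primer 2 has no binding site in the template.

Primer 2 (CGAGCGTGCCTTCCGTTT) does not match the top strand, and its reverse complement AAACGGAAGGCACGCTCG does not match either.
With no annealing site for primer 2, no amplification occurs.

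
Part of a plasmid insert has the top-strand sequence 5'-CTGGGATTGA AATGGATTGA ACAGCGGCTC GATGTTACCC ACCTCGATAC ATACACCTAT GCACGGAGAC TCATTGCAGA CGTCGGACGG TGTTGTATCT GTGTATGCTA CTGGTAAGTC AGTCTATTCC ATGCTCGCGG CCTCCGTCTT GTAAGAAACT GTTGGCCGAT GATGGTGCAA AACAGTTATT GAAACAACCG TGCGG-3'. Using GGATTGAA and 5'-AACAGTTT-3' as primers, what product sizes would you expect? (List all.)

160 bp, 150 bp

The forward primer GGATTGAA matches the top strand at positions 4–11, 14–21.
The reverse primer's reverse complement is AAACTGTT, matching at positions 156–163.
Each forward site pairs with the reverse site to give a product ending at position 163: sizes 160, 150 bp.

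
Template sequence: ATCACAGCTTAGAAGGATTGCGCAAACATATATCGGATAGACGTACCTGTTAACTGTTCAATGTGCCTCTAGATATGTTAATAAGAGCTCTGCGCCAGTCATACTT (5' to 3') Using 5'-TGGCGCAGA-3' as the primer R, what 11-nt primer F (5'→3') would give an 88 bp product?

The reverse primer's reverse complement TCTGCGCCA matches the template at positions 89–97, so the product ends at position 97.
An 88 bp product then starts at position 97 − 88 + 1 = 10.
The forward primer is identical to the top strand there: TAGAAGGATTG.

5'-TAGAAGGATTG-3'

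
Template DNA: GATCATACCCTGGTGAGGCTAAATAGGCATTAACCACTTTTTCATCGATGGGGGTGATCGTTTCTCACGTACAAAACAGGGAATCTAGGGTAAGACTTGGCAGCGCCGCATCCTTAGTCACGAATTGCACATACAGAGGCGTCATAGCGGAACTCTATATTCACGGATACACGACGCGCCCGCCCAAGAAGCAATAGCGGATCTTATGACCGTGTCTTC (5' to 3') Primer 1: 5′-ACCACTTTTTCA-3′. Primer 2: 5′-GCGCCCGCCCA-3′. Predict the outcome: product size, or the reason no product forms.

No product — both primers anneal to the same strand and extend in the same direction.

Primer 1 (ACCACTTTTTCA) matches the top strand at positions 33–44 (3' end points downstream).
Primer 2 (GCGCCCGCCCA) also matches the top strand directly, at positions 176–186 — its reverse complement TGGGCGGGCGC is not present.
Both primers anneal to the bottom strand with 3' ends pointing the same way, so neither can prime synthesis back toward the other.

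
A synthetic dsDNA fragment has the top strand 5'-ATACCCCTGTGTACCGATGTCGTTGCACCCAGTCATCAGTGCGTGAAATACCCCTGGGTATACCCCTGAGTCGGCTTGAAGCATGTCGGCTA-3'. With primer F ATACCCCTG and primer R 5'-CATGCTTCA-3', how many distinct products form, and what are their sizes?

The forward primer ATACCCCTG matches the top strand at positions 1–9, 48–56, 60–68.
The reverse primer's reverse complement is TGAAGCATG, matching at positions 77–85.
Each forward site pairs with the reverse site to give a product ending at position 85: sizes 85, 38, 26 bp.

Three products: 85 bp, 38 bp, 26 bp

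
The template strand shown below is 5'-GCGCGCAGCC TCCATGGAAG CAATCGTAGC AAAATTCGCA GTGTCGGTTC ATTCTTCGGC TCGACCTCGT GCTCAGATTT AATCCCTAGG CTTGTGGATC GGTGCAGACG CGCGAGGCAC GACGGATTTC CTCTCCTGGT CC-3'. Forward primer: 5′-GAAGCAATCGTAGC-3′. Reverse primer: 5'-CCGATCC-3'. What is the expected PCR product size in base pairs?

The forward primer matches the template at positions 17–30.
The reverse primer's reverse complement is GGATCGG, which matches the template at positions 96–102.
The product runs from position 17 to position 102, so its length is 102 − 17 + 1 = 86 bp.

86 bp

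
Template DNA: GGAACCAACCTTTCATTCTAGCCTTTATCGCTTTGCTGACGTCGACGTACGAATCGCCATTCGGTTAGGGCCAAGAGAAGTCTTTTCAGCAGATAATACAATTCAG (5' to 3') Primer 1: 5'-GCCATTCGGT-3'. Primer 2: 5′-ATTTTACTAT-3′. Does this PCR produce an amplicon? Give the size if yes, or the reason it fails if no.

No product — primer 2 has no binding site in the template.

Primer 2 (ATTTTACTAT) does not match the top strand, and its reverse complement ATAGTAAAAT does not match either.
With no annealing site for primer 2, no amplification occurs.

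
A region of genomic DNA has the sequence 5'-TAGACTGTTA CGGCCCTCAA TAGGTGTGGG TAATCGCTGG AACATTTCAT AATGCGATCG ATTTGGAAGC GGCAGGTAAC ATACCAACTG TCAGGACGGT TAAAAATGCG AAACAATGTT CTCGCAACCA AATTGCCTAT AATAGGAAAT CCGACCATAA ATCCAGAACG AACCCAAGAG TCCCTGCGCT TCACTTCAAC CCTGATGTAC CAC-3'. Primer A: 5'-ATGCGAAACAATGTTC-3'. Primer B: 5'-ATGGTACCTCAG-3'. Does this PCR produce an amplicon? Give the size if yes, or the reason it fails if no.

Primer B (ATGGTACCTCAG) does not match the top strand, and its reverse complement CTGAGGTACCAT does not match either.
With no annealing site for primer B, no amplification occurs.

No product — primer B has no binding site in the template.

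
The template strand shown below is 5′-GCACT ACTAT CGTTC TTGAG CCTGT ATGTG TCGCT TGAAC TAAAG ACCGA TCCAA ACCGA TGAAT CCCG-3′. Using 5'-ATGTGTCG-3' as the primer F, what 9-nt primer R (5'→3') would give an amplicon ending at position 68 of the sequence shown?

5'-GGGATTCAT-3'

The forward primer binds at positions 26–33; the product's 3' end on the top strand is position 68.
The reverse primer anneals to the top strand over positions 60–68, i.e. to ATGAATCCC.
Its sequence written 5'→3' is the reverse complement: GGGATTCAT.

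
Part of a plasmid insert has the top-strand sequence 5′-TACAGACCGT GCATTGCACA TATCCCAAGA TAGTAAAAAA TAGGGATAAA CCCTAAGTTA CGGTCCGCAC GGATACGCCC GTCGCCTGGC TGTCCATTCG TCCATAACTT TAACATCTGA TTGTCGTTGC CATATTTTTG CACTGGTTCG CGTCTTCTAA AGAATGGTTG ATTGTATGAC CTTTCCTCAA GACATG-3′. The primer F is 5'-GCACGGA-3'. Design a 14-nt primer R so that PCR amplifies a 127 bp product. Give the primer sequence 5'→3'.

5'-GTCTTGAGGAAAGG-3'

The forward primer binds at positions 67–73, so a 127 bp product ends at position 67 + 127 − 1 = 193.
The reverse primer anneals to the top strand over positions 180–193, i.e. to CCTTTCCTCAAGAC.
Its sequence written 5'→3' is the reverse complement: GTCTTGAGGAAAGG.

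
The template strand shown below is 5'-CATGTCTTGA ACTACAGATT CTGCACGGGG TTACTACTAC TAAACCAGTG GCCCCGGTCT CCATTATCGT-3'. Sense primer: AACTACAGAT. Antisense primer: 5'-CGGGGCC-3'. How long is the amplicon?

The forward primer matches the template at positions 10–19.
Reverse complement of the reverse primer: GGCCCCG. This occurs on the top strand at positions 50–56.
Amplicon spans positions 10–56: 47 bp.

47 bp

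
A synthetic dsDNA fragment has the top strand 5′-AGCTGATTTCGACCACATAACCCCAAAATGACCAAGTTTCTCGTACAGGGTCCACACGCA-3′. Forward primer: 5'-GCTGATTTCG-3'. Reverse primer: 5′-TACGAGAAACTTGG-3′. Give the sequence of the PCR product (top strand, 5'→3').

5'-GCTGATTTCGACCACATAACCCCAAAATGACCAAGTTTCTCGTA-3'

Scanning the template, GCTGATTTCG occurs at positions 2–11; this primer anneals to the bottom strand there with its 3' end pointing downstream.
The reverse primer's reverse complement is CCAAGTTTCTCGTA, which matches the template at positions 32–45.
The product is the template from position 2 through 45 (44 bp).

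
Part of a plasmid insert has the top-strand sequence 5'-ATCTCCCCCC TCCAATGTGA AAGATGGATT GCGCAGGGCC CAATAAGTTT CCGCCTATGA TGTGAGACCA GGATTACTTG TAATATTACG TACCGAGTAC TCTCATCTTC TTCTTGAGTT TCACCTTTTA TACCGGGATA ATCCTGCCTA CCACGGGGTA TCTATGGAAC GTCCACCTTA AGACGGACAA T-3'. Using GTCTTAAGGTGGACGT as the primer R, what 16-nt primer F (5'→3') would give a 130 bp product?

The reverse primer's reverse complement ACGTCCACCTTAAGAC matches the template at positions 169–184, so the product ends at position 184.
A 130 bp product then starts at position 184 − 130 + 1 = 55.
The forward primer is identical to the top strand there: CTATGATGTGAGACCA.

5'-CTATGATGTGAGACCA-3'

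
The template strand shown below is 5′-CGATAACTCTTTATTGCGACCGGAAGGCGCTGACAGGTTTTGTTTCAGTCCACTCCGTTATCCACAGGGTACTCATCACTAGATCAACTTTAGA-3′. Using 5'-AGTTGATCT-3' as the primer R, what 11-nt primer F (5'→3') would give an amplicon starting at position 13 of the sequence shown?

The reverse primer's reverse complement AGATCAACT matches the template at positions 81–89; the product starts at position 13.
The forward primer is identical to the top strand over positions 13–23: ATTGCGACCGG.

5'-ATTGCGACCGG-3'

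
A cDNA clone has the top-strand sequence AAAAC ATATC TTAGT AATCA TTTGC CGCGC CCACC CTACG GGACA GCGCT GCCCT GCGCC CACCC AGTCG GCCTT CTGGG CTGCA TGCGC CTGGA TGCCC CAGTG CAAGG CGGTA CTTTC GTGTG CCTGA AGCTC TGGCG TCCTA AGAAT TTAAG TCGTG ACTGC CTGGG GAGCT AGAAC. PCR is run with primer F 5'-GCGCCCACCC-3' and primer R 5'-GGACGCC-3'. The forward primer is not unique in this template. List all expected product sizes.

The forward primer GCGCCCACCC matches the top strand at positions 27–36, 56–65.
The reverse primer's reverse complement is GGCGTCC, matching at positions 137–143.
Each forward site pairs with the reverse site to give a product ending at position 143: sizes 117, 88 bp.

117 bp, 88 bp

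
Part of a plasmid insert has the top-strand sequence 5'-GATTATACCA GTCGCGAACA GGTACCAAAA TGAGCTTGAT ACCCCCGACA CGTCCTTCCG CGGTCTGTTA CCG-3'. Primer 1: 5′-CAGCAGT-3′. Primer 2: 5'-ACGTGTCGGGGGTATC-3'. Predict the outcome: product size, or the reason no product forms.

No product — primer 1 has no binding site in the template.

Primer 1 (CAGCAGT) does not match the top strand, and its reverse complement ACTGCTG does not match either.
With no annealing site for primer 1, no amplification occurs.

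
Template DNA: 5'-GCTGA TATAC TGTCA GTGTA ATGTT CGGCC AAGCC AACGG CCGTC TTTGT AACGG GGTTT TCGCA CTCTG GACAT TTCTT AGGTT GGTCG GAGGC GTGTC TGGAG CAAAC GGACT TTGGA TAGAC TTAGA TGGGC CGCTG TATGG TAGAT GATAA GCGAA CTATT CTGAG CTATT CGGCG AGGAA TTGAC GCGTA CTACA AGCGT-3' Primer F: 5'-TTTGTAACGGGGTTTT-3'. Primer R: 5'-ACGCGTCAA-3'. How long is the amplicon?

The forward primer matches the template at positions 46–61.
The reverse primer's reverse complement is TTGACGCGT, which matches the template at positions 186–194.
Product length = (reverse-primer end) − (forward-primer start) + 1 = 194 − 46 + 1 = 149 bp.

149 bp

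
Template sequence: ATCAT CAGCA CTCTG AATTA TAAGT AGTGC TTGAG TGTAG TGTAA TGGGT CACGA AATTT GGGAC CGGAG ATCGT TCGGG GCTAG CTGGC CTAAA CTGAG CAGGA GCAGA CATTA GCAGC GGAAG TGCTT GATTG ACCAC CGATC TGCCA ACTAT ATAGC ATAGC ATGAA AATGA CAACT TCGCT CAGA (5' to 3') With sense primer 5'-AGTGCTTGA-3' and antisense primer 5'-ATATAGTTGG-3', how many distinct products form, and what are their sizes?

The forward primer AGTGCTTGA matches the top strand at positions 26–34, 124–132.
The reverse primer's reverse complement is CCAACTATAT, matching at positions 148–157.
Each forward site pairs with the reverse site to give a product ending at position 157: sizes 132, 34 bp.

Two products: 132 bp, 34 bp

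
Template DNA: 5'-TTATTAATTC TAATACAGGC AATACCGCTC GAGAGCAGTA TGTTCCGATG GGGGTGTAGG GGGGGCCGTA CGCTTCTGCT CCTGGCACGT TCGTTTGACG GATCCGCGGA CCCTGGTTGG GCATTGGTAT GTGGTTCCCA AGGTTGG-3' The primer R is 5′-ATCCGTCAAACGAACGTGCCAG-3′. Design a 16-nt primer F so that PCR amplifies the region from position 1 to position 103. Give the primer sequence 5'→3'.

5'-TTATTAATTCTAATAC-3'

The reverse primer's reverse complement CTGGCACGTTCGTTTGACGGAT matches the template at positions 82–103; the product starts at position 1.
The forward primer is identical to the top strand over positions 1–16: TTATTAATTCTAATAC.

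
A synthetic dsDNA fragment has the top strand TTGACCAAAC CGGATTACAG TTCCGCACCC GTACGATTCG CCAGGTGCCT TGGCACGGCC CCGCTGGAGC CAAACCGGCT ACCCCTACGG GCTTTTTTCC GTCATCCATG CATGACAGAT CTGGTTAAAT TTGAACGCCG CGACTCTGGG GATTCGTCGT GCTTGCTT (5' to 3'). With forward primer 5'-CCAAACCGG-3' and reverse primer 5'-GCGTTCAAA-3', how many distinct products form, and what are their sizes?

Two products: 134 bp, 69 bp

The forward primer CCAAACCGG matches the top strand at positions 5–13, 70–78.
The reverse primer's reverse complement is TTTGAACGC, matching at positions 130–138.
Each forward site pairs with the reverse site to give a product ending at position 138: sizes 134, 69 bp.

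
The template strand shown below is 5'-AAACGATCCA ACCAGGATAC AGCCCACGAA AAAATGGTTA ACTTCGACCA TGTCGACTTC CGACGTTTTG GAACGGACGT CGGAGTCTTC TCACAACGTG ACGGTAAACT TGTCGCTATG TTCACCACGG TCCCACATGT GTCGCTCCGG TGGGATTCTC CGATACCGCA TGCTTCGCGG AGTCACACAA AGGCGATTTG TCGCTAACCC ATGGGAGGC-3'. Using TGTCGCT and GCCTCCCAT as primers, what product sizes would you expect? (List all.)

The forward primer TGTCGCT matches the top strand at positions 111–117, 140–146, 199–205.
The reverse primer's reverse complement is ATGGGAGGC, matching at positions 211–219.
Each forward site pairs with the reverse site to give a product ending at position 219: sizes 109, 80, 21 bp.

109 bp, 80 bp, 21 bp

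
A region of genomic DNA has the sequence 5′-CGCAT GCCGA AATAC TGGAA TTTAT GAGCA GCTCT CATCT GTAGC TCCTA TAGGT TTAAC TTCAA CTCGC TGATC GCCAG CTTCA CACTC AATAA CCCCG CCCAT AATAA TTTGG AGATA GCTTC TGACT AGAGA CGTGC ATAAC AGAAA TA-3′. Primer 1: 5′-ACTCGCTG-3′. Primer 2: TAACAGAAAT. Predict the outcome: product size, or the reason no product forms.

No product — both primers anneal to the same strand and extend in the same direction.

Primer 1 (ACTCGCTG) matches the top strand at positions 65–72 (3' end points downstream).
Primer 2 (TAACAGAAAT) also matches the top strand directly, at positions 142–151 — its reverse complement ATTTCTGTTA is not present.
Both primers anneal to the bottom strand with 3' ends pointing the same way, so neither can prime synthesis back toward the other.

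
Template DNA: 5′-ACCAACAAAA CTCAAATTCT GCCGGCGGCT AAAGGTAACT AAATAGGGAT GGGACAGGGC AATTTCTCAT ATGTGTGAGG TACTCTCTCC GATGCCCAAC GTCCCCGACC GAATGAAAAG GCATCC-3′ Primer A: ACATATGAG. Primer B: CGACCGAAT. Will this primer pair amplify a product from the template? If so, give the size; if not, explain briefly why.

Primer A (ACATATGAG) has reverse complement CTCATATGT, which matches the top strand at positions 66–74; primer A anneals to the top strand there with its 3' end pointing upstream toward position 66.
Primer B (CGACCGAAT) matches the top strand directly at positions 106–114; it anneals to the bottom strand with its 3' end pointing downstream toward position 114.
The 3' ends diverge (primer A extends toward position 1, primer B toward position 126), so the primers never converge on a shared product.

No product — the primers' 3' ends point away from each other.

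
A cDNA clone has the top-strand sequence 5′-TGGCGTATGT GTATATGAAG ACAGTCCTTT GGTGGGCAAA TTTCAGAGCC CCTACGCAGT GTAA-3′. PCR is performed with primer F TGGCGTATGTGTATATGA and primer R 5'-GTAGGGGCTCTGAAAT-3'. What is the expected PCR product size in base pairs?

55 bp

Scanning the template, TGGCGTATGTGTATATGA occurs at positions 1–18; this primer anneals to the bottom strand there with its 3' end pointing downstream.
The reverse primer's reverse complement is ATTTCAGAGCCCCTAC, which matches the template at positions 40–55.
Product length = (reverse-primer end) − (forward-primer start) + 1 = 55 − 1 + 1 = 55 bp.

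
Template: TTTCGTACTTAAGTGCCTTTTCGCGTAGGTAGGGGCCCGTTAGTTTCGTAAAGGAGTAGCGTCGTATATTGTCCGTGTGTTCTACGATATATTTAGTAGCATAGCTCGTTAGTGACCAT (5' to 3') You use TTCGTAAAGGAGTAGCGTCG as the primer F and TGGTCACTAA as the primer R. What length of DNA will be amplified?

Scanning the template, TTCGTAAAGGAGTAGCGTCG occurs at positions 45–64; this primer anneals to the bottom strand there with its 3' end pointing downstream.
Taking the reverse complement of TGGTCACTAA gives TTAGTGACCA, found at positions 109–118 on the template; the primer anneals here to the top strand with its 3' end pointing upstream.
Product length = (reverse-primer end) − (forward-primer start) + 1 = 118 − 45 + 1 = 74 bp.

74 bp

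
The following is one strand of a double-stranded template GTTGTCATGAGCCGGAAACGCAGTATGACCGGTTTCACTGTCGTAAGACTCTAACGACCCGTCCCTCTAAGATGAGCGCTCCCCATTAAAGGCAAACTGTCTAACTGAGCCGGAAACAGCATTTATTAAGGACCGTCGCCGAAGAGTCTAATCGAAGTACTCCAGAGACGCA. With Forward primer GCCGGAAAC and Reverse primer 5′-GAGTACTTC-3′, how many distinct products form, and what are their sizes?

The forward primer GCCGGAAAC matches the top strand at positions 11–19, 109–117.
The reverse primer's reverse complement is GAAGTACTC, matching at positions 154–162.
Each forward site pairs with the reverse site to give a product ending at position 162: sizes 152, 54 bp.

Two products: 152 bp, 54 bp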